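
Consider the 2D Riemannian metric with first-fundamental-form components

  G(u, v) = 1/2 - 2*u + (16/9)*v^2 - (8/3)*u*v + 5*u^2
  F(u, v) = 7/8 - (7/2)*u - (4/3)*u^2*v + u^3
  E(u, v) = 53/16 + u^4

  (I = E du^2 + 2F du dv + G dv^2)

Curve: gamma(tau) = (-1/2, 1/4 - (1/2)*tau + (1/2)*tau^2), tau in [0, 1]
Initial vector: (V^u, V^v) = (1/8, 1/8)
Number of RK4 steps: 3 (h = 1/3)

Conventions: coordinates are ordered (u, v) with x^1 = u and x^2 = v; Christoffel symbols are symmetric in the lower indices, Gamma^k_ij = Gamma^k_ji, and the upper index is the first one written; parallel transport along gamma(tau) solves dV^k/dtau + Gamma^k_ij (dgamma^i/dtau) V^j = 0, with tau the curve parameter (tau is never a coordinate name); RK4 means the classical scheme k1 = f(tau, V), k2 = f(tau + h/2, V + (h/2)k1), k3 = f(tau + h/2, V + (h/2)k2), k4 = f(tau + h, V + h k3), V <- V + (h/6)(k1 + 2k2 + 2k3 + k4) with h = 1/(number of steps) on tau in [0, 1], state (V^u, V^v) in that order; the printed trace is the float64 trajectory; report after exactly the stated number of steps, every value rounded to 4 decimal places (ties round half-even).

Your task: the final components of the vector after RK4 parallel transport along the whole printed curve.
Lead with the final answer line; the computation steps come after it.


Answer: V^u = 0.1250, V^v = 0.1250

gamma'(tau) = (0, -1/2 + tau); f(tau, V)^k = -Gamma^k_ij(gamma(tau)) gamma'^i(tau) V^j; h = 1/3; intermediate values shown to 6 dp
curve data and Christoffel symbols at the stage parameters:
  tau = 0.000000: gamma = (-0.500000, 0.250000), gamma' = (0.000000, -0.500000); Gamma_uuu = 1.020379, Gamma_uuv = 1.874912, Gamma_uvv = 1.719372, Gamma_vuu = -1.528461, Gamma_vuv = -2.618412, Gamma_vvv = -0.952916
  tau = 0.166667: gamma = (-0.500000, 0.180556), gamma' = (0.000000, -0.333333); Gamma_uuu = 1.235965, Gamma_uuv = 2.104551, Gamma_uvv = 1.839772, Gamma_vuu = -1.812179, Gamma_vuv = -2.911230, Gamma_vvv = -1.148376
  tau = 0.333333: gamma = (-0.500000, 0.138889), gamma' = (0.000000, -0.166667); Gamma_uuu = 1.387271, Gamma_uuv = 2.259837, Gamma_uvv = 1.927259, Gamma_vuu = -2.010038, Gamma_vuv = -3.108342, Gamma_vvv = -1.284853
  tau = 0.500000: gamma = (-0.500000, 0.125000), gamma' = (0.000000, 0.000000); Gamma_uuu = 1.441819, Gamma_uuv = 2.314757, Gamma_uvv = 1.959281, Gamma_vuu = -2.081141, Gamma_vuv = -3.177887, Gamma_vvv = -1.333928
  tau = 0.666667: gamma = (-0.500000, 0.138889), gamma' = (0.000000, 0.166667); Gamma_uuu = 1.387271, Gamma_uuv = 2.259837, Gamma_uvv = 1.927259, Gamma_vuu = -2.010038, Gamma_vuv = -3.108342, Gamma_vvv = -1.284853
  tau = 0.833333: gamma = (-0.500000, 0.180556), gamma' = (0.000000, 0.333333); Gamma_uuu = 1.235965, Gamma_uuv = 2.104551, Gamma_uvv = 1.839772, Gamma_vuu = -1.812179, Gamma_vuv = -2.911230, Gamma_vvv = -1.148376
  tau = 1.000000: gamma = (-0.500000, 0.250000), gamma' = (0.000000, 0.500000); Gamma_uuu = 1.020379, Gamma_uuv = 1.874912, Gamma_uvv = 1.719372, Gamma_vuu = -1.528461, Gamma_vuv = -2.618412, Gamma_vvv = -0.952916
step 0: V^u = 0.1250, V^v = 0.1250
step 1: k1 = (0.224643, -0.223208), k2 = (0.167798, -0.191242), k3 = (0.164419, -0.184088), k4 = (0.088163, -0.106777); V <- V + (h/6)(k1 + 2k2 + 2k3 + k4): V^u = 0.1793, V^v = 0.0650
step 2: k1 = (0.088395, -0.106795), k2 = (0.000000, 0.000000), k3 = (0.000000, 0.000000), k4 = (-0.088395, 0.106795); V <- V + (h/6)(k1 + 2k2 + 2k3 + k4): V^u = 0.1793, V^v = 0.0650
step 3: k1 = (-0.088395, 0.106795), k2 = (-0.166196, 0.191370), k3 = (-0.165744, 0.184183), k4 = (-0.224914, 0.222603); V <- V + (h/6)(k1 + 2k2 + 2k3 + k4): V^u = 0.1250, V^v = 0.1250


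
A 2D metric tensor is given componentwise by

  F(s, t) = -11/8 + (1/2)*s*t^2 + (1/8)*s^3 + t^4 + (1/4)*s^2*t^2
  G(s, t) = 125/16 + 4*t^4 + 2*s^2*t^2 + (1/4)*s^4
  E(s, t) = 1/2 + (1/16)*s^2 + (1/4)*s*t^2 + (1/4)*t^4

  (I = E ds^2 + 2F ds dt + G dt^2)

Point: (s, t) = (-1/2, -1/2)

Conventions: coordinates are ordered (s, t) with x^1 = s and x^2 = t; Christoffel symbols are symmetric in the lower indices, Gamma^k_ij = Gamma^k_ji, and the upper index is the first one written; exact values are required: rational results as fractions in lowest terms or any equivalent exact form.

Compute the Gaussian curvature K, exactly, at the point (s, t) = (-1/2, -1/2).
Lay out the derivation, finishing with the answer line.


E = 1/2, F = -11/8, G = 525/64, EG - F^2 = 283/128 at the point
E_s = 0, E_t = 0, F_s = 5/32, F_t = -5/16, G_s = -5/8, G_t = -5/2
E_tt = 1/2, F_st = -1/4, G_ss = 7/4
By Brioschi, K is (det M1 - det M2) divided by (EG - F^2) squared.
M1 = [[-E_tt/2 + F_st - G_ss/2, E_s/2, F_s - E_t/2], [F_t - G_s/2, E, F], [G_t/2, F, G]] = [[-11/8, 0, 5/32], [0, 1/2, -11/8], [-5/4, -11/8, 525/64]]; det M1 = -3013/1024
M2 = [[0, E_t/2, G_s/2], [E_t/2, E, F], [G_s/2, F, G]] = [[0, 0, -5/16], [0, 1/2, -11/8], [-5/16, -11/8, 525/64]]; det M2 = -25/512
det M1 - det M2 = -2963/1024; K = -2963/1024 / (283/128)^2 = -47408/80089

Answer: K = -47408/80089


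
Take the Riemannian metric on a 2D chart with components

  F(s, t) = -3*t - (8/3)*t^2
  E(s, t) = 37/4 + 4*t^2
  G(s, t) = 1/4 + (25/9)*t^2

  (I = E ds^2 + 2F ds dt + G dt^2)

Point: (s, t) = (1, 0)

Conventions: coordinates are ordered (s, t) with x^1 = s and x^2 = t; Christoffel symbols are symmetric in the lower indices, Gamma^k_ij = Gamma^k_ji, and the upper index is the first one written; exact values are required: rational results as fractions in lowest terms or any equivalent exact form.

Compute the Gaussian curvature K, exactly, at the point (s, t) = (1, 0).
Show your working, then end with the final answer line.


E = 37/4, F = 0, G = 1/4, EG - F^2 = 37/16 at the point
E_s = 0, E_t = 0, F_s = 0, F_t = -3, G_s = 0, G_t = 0
E_tt = 8, F_st = 0, G_ss = 0
Evaluate Brioschi's two determinant matrices M1, M2 and divide by (EG - F^2)^2.
M1 = [[-E_tt/2 + F_st - G_ss/2, E_s/2, F_s - E_t/2], [F_t - G_s/2, E, F], [G_t/2, F, G]] = [[-4, 0, 0], [-3, 37/4, 0], [0, 0, 1/4]]; det M1 = -37/4
M2 = [[0, E_t/2, G_s/2], [E_t/2, E, F], [G_s/2, F, G]] = [[0, 0, 0], [0, 37/4, 0], [0, 0, 1/4]]; det M2 = 0
det M1 - det M2 = -37/4; K = -37/4 / (37/16)^2 = -64/37

Answer: K = -64/37


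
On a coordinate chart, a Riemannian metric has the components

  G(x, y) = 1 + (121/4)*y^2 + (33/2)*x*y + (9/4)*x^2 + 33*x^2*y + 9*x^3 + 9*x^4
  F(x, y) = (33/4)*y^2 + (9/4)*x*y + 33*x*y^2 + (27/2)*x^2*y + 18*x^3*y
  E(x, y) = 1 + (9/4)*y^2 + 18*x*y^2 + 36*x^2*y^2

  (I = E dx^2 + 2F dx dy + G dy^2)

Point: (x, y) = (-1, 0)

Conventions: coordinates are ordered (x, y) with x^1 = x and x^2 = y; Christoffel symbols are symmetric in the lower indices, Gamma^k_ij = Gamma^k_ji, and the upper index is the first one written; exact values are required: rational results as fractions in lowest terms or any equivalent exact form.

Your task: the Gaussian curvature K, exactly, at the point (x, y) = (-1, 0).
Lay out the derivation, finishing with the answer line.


E = 1, F = 0, G = 13/4, EG - F^2 = 13/4 at the point
E_x = 0, E_y = 0, F_x = 0, F_y = -27/4, G_x = -27/2, G_y = 33/2
E_yy = 81/2, F_xy = 117/4, G_xx = 117/2
Using the Brioschi determinant formula for K from the metric derivatives:
M1 = [[-E_yy/2 + F_xy - G_xx/2, E_x/2, F_x - E_y/2], [F_y - G_x/2, E, F], [G_y/2, F, G]] = [[-81/4, 0, 0], [0, 1, 0], [33/4, 0, 13/4]]; det M1 = -1053/16
M2 = [[0, E_y/2, G_x/2], [E_y/2, E, F], [G_x/2, F, G]] = [[0, 0, -27/4], [0, 1, 0], [-27/4, 0, 13/4]]; det M2 = -729/16
det M1 - det M2 = -81/4; K = -81/4 / (13/4)^2 = -324/169

Answer: K = -324/169


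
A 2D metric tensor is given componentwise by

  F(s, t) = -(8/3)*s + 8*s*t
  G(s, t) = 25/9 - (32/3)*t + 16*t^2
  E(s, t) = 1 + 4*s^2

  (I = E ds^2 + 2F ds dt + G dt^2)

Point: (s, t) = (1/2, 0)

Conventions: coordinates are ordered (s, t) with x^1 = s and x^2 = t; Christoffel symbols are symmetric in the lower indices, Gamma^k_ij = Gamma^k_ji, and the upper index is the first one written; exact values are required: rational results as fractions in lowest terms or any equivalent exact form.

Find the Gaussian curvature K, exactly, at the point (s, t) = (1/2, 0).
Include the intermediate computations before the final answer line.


E = 2, F = -4/3, G = 25/9, EG - F^2 = 34/9 at the point
E_s = 4, E_t = 0, F_s = -8/3, F_t = 4, G_s = 0, G_t = -32/3
E_tt = 0, F_st = 8, G_ss = 0
Apply the Brioschi formula K = (det M1 - det M2)/(EG - F^2)^2 over the derivative matrices of E, F, G.
M1 = [[-E_tt/2 + F_st - G_ss/2, E_s/2, F_s - E_t/2], [F_t - G_s/2, E, F], [G_t/2, F, G]] = [[8, 2, -8/3], [4, 2, -4/3], [-16/3, -4/3, 25/9]]; det M1 = 8
M2 = [[0, E_t/2, G_s/2], [E_t/2, E, F], [G_s/2, F, G]] = [[0, 0, 0], [0, 2, -4/3], [0, -4/3, 25/9]]; det M2 = 0
det M1 - det M2 = 8; K = 8 / (34/9)^2 = 162/289

Answer: K = 162/289


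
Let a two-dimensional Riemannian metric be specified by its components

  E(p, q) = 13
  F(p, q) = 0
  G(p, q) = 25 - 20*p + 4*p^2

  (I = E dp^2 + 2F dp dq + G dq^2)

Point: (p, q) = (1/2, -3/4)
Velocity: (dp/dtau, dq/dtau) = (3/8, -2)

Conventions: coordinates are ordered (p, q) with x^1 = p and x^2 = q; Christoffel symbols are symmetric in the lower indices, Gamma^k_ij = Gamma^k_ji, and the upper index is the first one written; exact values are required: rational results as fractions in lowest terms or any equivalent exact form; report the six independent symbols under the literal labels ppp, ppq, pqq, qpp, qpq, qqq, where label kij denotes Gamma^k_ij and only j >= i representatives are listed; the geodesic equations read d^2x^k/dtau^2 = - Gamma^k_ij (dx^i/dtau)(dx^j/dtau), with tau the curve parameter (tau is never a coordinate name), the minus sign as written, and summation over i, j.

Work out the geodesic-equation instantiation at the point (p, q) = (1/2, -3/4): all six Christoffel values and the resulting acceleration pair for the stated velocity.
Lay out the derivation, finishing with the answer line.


E = 13, F = 0, G = 16 at the point
E_p = 0, E_q = 0, F_p = 0, F_q = 0, G_p = -16, G_q = 0
EG - F^2 = 208;  g^inv = (1/208) * [[16, 0], [0, 13]]
first-kind symbols [ij,l] = (1/2)(d_i g_jl + d_j g_il - d_l g_ij): [pp,p] = E_p/2 = 0, [pp,q] = F_p - E_q/2 = 0, [pq,p] = E_q/2 = 0, [pq,q] = G_p/2 = -8, [qq,p] = F_q - G_p/2 = 8, [qq,q] = G_q/2 = 0
Gamma^p_ij = (G*[ij,p] - F*[ij,q])/(EG - F^2), Gamma^q_ij = (E*[ij,q] - F*[ij,p])/(EG - F^2)
Gamma_ppp = 0, Gamma_ppq = 0, Gamma_pqq = 8/13, Gamma_qpp = 0, Gamma_qpq = -1/2, Gamma_qqq = 0
d^2p/dtau^2 = -(Gamma_ppp*(3/8)^2 + 2*Gamma_ppq*(3/8)*(-2) + Gamma_pqq*(-2)^2) = -32/13
d^2q/dtau^2 = -(Gamma_qpp*(3/8)^2 + 2*Gamma_qpq*(3/8)*(-2) + Gamma_qqq*(-2)^2) = -3/4

Answer: Gamma_ppp = 0, Gamma_ppq = 0, Gamma_pqq = 8/13, Gamma_qpp = 0, Gamma_qpq = -1/2, Gamma_qqq = 0; accelerations (d^2p/dtau^2, d^2q/dtau^2) = (-32/13, -3/4)


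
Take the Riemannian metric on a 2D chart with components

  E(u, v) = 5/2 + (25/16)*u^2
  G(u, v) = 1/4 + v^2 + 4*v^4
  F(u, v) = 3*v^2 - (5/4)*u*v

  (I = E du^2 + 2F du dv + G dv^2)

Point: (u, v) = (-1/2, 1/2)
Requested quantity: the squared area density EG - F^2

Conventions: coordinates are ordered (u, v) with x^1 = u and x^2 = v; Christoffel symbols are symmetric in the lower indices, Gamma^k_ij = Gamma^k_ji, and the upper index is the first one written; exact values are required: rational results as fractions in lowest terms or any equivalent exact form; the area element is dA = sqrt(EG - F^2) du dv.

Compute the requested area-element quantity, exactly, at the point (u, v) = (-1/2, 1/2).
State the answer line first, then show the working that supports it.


Answer: EG - F^2 = 133/128

E = 185/64, F = 17/16, G = 3/4; EG - F^2 = 133/128


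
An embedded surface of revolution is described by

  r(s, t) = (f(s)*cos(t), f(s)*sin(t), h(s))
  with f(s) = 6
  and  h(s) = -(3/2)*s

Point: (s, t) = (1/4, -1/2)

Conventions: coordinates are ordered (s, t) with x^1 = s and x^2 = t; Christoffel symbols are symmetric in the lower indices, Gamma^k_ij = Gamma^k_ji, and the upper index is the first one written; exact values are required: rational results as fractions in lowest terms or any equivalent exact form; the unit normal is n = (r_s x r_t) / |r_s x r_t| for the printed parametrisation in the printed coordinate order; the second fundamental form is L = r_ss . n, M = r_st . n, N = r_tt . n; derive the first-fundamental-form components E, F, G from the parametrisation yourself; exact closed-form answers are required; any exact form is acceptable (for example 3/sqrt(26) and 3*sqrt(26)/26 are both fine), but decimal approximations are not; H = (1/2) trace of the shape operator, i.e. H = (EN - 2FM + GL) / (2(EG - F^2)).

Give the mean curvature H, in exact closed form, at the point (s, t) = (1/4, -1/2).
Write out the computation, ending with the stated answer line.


f = 6, f' = 0, f'' = 0, h' = -3/2, h'' = 0
E = 9/4, F = 0, G = 36; answer radicand W^2 = 9/4
unnormalised second-form numerators: l = 0, m = 0, n = -9; L = l/sqrt(9/4), and similarly M = m/sqrt(W^2), N = n/sqrt(W^2)
H = (E*n - 2*F*m + G*l) / (2*(EG - F^2)*sqrt(W^2)); E*n - 2*F*m + G*l = -81/4, EG - F^2 = 81, so H = (-1/8)/sqrt(9/4)

Answer: H = -1/12


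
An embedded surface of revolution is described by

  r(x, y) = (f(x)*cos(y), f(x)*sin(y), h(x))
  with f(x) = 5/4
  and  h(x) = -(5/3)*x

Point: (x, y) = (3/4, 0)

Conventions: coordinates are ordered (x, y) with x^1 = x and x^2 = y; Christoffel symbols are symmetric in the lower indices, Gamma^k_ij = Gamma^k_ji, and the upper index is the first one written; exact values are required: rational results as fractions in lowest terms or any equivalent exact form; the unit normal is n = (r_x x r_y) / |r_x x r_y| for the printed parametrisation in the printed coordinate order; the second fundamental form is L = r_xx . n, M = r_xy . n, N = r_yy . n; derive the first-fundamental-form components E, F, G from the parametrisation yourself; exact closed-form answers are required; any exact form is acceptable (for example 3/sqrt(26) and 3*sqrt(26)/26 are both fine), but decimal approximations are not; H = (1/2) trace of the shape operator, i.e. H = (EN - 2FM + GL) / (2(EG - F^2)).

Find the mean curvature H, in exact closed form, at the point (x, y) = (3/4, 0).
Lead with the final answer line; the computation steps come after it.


Answer: H = -2/5

f = 5/4, f' = 0, f'' = 0, h' = -5/3, h'' = 0
E = 25/9, F = 0, G = 25/16; answer radicand W^2 = 25/9
unnormalised second-form numerators: l = 0, m = 0, n = -25/12; L = l/sqrt(25/9), and similarly M = m/sqrt(W^2), N = n/sqrt(W^2)
H = (E*n - 2*F*m + G*l) / (2*(EG - F^2)*sqrt(W^2)); E*n - 2*F*m + G*l = -625/108, EG - F^2 = 625/144, so H = (-2/3)/sqrt(25/9)


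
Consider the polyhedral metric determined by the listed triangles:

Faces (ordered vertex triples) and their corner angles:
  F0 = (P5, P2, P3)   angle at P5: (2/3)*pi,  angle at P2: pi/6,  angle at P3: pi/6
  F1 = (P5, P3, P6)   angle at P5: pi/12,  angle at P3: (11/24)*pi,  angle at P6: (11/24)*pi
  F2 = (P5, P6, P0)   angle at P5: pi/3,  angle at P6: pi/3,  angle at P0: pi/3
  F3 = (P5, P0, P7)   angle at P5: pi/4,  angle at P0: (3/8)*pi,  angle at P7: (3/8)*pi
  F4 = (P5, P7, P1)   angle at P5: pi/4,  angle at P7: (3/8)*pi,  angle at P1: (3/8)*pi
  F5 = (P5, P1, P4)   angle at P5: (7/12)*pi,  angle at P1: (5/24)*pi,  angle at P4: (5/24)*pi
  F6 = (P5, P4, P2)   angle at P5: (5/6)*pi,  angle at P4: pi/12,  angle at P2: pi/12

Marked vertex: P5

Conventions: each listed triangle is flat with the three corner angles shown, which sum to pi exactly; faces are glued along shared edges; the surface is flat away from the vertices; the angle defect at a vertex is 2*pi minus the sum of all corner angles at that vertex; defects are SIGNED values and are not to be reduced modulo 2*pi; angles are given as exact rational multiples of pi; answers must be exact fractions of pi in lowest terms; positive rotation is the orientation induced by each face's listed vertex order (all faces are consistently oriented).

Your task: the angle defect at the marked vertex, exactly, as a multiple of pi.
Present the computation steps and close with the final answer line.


Sum of corner angles at P5: 3*pi
defect = 2*pi - 3*pi

Answer: defect(P5) = -pi


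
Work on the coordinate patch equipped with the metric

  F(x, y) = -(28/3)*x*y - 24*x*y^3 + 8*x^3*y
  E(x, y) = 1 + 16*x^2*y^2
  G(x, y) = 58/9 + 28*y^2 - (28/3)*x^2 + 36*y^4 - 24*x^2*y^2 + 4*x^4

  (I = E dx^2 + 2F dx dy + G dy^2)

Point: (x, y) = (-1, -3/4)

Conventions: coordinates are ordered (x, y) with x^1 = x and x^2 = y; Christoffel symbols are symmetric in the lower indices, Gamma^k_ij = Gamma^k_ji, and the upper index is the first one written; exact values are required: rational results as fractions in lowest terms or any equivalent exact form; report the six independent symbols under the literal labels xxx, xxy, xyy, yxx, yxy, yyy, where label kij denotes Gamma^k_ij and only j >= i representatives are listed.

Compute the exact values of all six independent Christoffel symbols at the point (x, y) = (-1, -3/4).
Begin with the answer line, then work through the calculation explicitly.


Answer: Gamma_xxx = -5184/13681, Gamma_xxy = -6912/13681, Gamma_xyy = 15552/13681, Gamma_yxx = 6408/13681, Gamma_yxy = 8544/13681, Gamma_yyy = -19224/13681

E = 10, F = -89/8, G = 8497/576 at the point
E_x = -18, E_y = -24, F_x = -7/8, F_y = 251/6, G_x = 89/3, G_y = -267/4
EG - F^2 = 13681/576;  g^inv = (576/13681) * [[8497/576, 89/8], [89/8, 10]]
first-kind symbols [ij,l] = (1/2)(d_i g_jl + d_j g_il - d_l g_ij): [xx,x] = E_x/2 = -9, [xx,y] = F_x - E_y/2 = 89/8, [xy,x] = E_y/2 = -12, [xy,y] = G_x/2 = 89/6, [yy,x] = F_y - G_x/2 = 27, [yy,y] = G_y/2 = -267/8
Gamma^x_ij = (G*[ij,x] - F*[ij,y])/(EG - F^2), Gamma^y_ij = (E*[ij,y] - F*[ij,x])/(EG - F^2)


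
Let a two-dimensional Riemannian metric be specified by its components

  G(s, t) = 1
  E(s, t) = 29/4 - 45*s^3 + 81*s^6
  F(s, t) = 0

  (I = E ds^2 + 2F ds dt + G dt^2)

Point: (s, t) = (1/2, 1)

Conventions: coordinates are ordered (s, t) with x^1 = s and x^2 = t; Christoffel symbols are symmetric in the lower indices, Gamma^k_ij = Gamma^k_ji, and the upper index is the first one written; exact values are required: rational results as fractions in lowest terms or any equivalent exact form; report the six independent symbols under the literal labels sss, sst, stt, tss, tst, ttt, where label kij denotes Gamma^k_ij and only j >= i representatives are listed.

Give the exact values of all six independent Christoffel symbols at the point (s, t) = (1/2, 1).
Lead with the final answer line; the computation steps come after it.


Answer: Gamma_sss = -594/185, Gamma_sst = 0, Gamma_stt = 0, Gamma_tss = 0, Gamma_tst = 0, Gamma_ttt = 0

E = 185/64, F = 0, G = 1 at the point
E_s = -297/16, E_t = 0, F_s = 0, F_t = 0, G_s = 0, G_t = 0
EG - F^2 = 185/64;  g^inv = (64/185) * [[1, 0], [0, 185/64]]
first-kind symbols [ij,l] = (1/2)(d_i g_jl + d_j g_il - d_l g_ij): [ss,s] = E_s/2 = -297/32, [ss,t] = F_s - E_t/2 = 0, [st,s] = E_t/2 = 0, [st,t] = G_s/2 = 0, [tt,s] = F_t - G_s/2 = 0, [tt,t] = G_t/2 = 0
Gamma^s_ij = (G*[ij,s] - F*[ij,t])/(EG - F^2), Gamma^t_ij = (E*[ij,t] - F*[ij,s])/(EG - F^2)


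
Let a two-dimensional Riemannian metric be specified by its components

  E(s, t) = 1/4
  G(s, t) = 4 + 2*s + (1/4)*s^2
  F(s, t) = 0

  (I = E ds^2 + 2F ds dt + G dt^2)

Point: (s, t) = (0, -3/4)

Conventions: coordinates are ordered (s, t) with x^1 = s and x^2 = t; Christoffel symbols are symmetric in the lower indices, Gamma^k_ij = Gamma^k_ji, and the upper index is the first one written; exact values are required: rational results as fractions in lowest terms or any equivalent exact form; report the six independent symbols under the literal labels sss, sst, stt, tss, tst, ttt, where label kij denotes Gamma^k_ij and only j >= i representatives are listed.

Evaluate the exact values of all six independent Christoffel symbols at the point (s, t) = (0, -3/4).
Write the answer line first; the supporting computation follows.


Answer: Gamma_sss = 0, Gamma_sst = 0, Gamma_stt = -4, Gamma_tss = 0, Gamma_tst = 1/4, Gamma_ttt = 0

E = 1/4, F = 0, G = 4 at the point
E_s = 0, E_t = 0, F_s = 0, F_t = 0, G_s = 2, G_t = 0
EG - F^2 = 1;  g^inv = (1) * [[4, 0], [0, 1/4]]
first-kind symbols [ij,l] = (1/2)(d_i g_jl + d_j g_il - d_l g_ij): [ss,s] = E_s/2 = 0, [ss,t] = F_s - E_t/2 = 0, [st,s] = E_t/2 = 0, [st,t] = G_s/2 = 1, [tt,s] = F_t - G_s/2 = -1, [tt,t] = G_t/2 = 0
Gamma^s_ij = (G*[ij,s] - F*[ij,t])/(EG - F^2), Gamma^t_ij = (E*[ij,t] - F*[ij,s])/(EG - F^2)


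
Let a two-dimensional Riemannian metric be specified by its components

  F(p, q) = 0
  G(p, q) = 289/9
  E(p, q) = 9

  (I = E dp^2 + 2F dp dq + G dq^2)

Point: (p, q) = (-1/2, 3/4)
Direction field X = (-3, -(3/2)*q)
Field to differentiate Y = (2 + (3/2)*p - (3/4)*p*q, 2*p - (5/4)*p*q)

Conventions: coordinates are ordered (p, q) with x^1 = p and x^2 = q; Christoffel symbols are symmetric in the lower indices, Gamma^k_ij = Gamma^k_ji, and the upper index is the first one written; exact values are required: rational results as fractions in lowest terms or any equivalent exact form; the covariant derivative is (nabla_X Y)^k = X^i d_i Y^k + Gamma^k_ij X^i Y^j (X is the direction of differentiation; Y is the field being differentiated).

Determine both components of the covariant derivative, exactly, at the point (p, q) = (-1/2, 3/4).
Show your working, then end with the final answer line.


E = 9, F = 0, G = 289/9 at the point
E_p = 0, E_q = 0, F_p = 0, F_q = 0, G_p = 0, G_q = 0
EG - F^2 = 289;  g^inv = (1/289) * [[289/9, 0], [0, 9]]
first-kind symbols [ij,l] = (1/2)(d_i g_jl + d_j g_il - d_l g_ij): [pp,p] = E_p/2 = 0, [pp,q] = F_p - E_q/2 = 0, [pq,p] = E_q/2 = 0, [pq,q] = G_p/2 = 0, [qq,p] = F_q - G_p/2 = 0, [qq,q] = G_q/2 = 0
Gamma^p_ij = (G*[ij,p] - F*[ij,q])/(EG - F^2), Gamma^q_ij = (E*[ij,q] - F*[ij,p])/(EG - F^2)
Gamma_ppp = 0, Gamma_ppq = 0, Gamma_pqq = 0, Gamma_qpp = 0, Gamma_qpq = 0, Gamma_qqq = 0
X = (-3, -9/8), Y = (49/32, -17/32) at the point

Answer: (nabla_X Y)^p = -207/64, (nabla_X Y)^q = -249/64


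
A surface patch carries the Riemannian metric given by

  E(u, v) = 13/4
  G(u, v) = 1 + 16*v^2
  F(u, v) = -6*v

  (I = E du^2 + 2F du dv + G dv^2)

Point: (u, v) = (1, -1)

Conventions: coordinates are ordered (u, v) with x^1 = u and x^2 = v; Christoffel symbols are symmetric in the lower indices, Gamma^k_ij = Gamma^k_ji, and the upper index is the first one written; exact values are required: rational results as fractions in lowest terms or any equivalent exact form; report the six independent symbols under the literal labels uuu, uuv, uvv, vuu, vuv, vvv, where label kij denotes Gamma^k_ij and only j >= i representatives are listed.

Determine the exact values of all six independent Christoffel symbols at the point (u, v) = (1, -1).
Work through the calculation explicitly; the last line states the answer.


E = 13/4, F = 6, G = 17 at the point
E_u = 0, E_v = 0, F_u = 0, F_v = -6, G_u = 0, G_v = -32
EG - F^2 = 77/4;  g^inv = (4/77) * [[17, -6], [-6, 13/4]]
first-kind symbols [ij,l] = (1/2)(d_i g_jl + d_j g_il - d_l g_ij): [uu,u] = E_u/2 = 0, [uu,v] = F_u - E_v/2 = 0, [uv,u] = E_v/2 = 0, [uv,v] = G_u/2 = 0, [vv,u] = F_v - G_u/2 = -6, [vv,v] = G_v/2 = -16
Gamma^u_ij = (G*[ij,u] - F*[ij,v])/(EG - F^2), Gamma^v_ij = (E*[ij,v] - F*[ij,u])/(EG - F^2)

Answer: Gamma_uuu = 0, Gamma_uuv = 0, Gamma_uvv = -24/77, Gamma_vuu = 0, Gamma_vuv = 0, Gamma_vvv = -64/77


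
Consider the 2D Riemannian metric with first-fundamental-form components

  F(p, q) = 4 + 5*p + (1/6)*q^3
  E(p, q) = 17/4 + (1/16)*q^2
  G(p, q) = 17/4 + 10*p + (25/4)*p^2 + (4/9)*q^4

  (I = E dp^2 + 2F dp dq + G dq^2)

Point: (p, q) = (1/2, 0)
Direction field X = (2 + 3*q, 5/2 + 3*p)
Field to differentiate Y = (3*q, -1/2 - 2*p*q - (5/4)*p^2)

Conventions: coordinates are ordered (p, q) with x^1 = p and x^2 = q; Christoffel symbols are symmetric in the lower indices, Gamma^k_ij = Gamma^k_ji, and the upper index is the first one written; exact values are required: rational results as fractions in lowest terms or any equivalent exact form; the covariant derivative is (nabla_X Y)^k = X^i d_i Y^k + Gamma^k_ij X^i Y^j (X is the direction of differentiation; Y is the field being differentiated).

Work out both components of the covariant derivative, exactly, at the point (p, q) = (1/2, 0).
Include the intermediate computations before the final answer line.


E = 17/4, F = 13/2, G = 173/16 at the point
E_p = 0, E_q = 0, F_p = 5, F_q = 0, G_p = 65/4, G_q = 0
EG - F^2 = 237/64;  g^inv = (64/237) * [[173/16, -13/2], [-13/2, 17/4]]
first-kind symbols [ij,l] = (1/2)(d_i g_jl + d_j g_il - d_l g_ij): [pp,p] = E_p/2 = 0, [pp,q] = F_p - E_q/2 = 5, [pq,p] = E_q/2 = 0, [pq,q] = G_p/2 = 65/8, [qq,p] = F_q - G_p/2 = -65/8, [qq,q] = G_q/2 = 0
Gamma^p_ij = (G*[ij,p] - F*[ij,q])/(EG - F^2), Gamma^q_ij = (E*[ij,q] - F*[ij,p])/(EG - F^2)
Gamma_ppp = -2080/237, Gamma_ppq = -3380/237, Gamma_pqq = -11245/474, Gamma_qpp = 1360/237, Gamma_qpq = 2210/237, Gamma_qqq = 3380/237
X = (2, 4), Y = (0, -13/16) at the point

Answer: (nabla_X Y)^p = 70959/632, (nabla_X Y)^q = -21489/316


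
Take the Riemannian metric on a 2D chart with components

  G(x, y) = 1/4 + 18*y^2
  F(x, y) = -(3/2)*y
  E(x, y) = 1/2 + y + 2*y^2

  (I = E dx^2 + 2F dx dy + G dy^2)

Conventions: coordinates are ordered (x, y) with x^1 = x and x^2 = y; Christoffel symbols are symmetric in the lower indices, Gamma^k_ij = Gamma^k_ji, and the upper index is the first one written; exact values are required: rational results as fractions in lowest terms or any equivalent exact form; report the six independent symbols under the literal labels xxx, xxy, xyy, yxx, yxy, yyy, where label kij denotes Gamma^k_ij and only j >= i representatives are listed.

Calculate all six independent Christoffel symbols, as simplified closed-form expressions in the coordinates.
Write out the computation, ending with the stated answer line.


E = 1/2 + y + 2*y^2; F = -(3/2)*y; G = 1/4 + 18*y^2
Gamma^k_ij = (1/2) g^{kl} (d_i g_jl + d_j g_il - d_l g_ij), with g^inv = (1/(EG-F^2)) [[G, -F], [-F, E]]
first partials: E_x = 0, E_y = 1 + 4*y, F_x = 0, F_y = -3/2, G_x = 0, G_y = 36*y
D = EG - F^2 = 1/8 + (1/4)*y + (29/4)*y^2 + 18*y^3 + 36*y^4
expanded: Gamma^x_xx = (G E_x - 2F F_x + F E_y)/(2D), Gamma^x_xy = (G E_y - F G_x)/(2D), Gamma^x_yy = (2G F_y - G G_x - F G_y)/(2D), Gamma^y_xx = (2E F_x - E E_y - F E_x)/(2D), Gamma^y_xy = (E G_x - F E_y)/(2D), Gamma^y_yy = (E G_y - 2F F_y + F G_x)/(2D); substitute and cancel common factors

Answer: Gamma_xxx = (-24*y^2 - 6*y)/(288*y^4 + 144*y^3 + 58*y^2 + 2*y + 1), Gamma_xxy = (288*y^3 + 72*y^2 + 4*y + 1)/(288*y^4 + 144*y^3 + 58*y^2 + 2*y + 1), Gamma_xyy = -3/(288*y^4 + 144*y^3 + 58*y^2 + 2*y + 1), Gamma_yxx = (-32*y^3 - 24*y^2 - 12*y - 2)/(288*y^4 + 144*y^3 + 58*y^2 + 2*y + 1), Gamma_yxy = (24*y^2 + 6*y)/(288*y^4 + 144*y^3 + 58*y^2 + 2*y + 1), Gamma_yyy = (288*y^3 + 144*y^2 + 54*y)/(288*y^4 + 144*y^3 + 58*y^2 + 2*y + 1)


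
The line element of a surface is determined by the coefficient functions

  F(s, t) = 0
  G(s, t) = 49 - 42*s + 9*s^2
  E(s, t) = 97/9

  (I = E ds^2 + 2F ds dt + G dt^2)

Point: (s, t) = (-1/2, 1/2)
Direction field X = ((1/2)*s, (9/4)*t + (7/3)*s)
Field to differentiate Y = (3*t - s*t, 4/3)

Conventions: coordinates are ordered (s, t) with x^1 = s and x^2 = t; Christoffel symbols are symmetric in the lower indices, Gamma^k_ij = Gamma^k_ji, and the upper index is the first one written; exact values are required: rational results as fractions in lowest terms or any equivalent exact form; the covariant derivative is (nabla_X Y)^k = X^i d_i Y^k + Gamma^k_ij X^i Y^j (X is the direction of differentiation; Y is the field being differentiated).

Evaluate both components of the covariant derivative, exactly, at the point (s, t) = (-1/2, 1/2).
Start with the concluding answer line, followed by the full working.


Answer: (nabla_X Y)^s = -709/4656, (nabla_X Y)^t = 39/272

E = 97/9, F = 0, G = 289/4 at the point
E_s = 0, E_t = 0, F_s = 0, F_t = 0, G_s = -51, G_t = 0
EG - F^2 = 28033/36;  g^inv = (36/28033) * [[289/4, 0], [0, 97/9]]
first-kind symbols [ij,l] = (1/2)(d_i g_jl + d_j g_il - d_l g_ij): [ss,s] = E_s/2 = 0, [ss,t] = F_s - E_t/2 = 0, [st,s] = E_t/2 = 0, [st,t] = G_s/2 = -51/2, [tt,s] = F_t - G_s/2 = 51/2, [tt,t] = G_t/2 = 0
Gamma^s_ij = (G*[ij,s] - F*[ij,t])/(EG - F^2), Gamma^t_ij = (E*[ij,t] - F*[ij,s])/(EG - F^2)
Gamma_sss = 0, Gamma_sst = 0, Gamma_stt = 459/194, Gamma_tss = 0, Gamma_tst = -6/17, Gamma_ttt = 0
X = (-1/4, -1/24), Y = (7/4, 4/3) at the point


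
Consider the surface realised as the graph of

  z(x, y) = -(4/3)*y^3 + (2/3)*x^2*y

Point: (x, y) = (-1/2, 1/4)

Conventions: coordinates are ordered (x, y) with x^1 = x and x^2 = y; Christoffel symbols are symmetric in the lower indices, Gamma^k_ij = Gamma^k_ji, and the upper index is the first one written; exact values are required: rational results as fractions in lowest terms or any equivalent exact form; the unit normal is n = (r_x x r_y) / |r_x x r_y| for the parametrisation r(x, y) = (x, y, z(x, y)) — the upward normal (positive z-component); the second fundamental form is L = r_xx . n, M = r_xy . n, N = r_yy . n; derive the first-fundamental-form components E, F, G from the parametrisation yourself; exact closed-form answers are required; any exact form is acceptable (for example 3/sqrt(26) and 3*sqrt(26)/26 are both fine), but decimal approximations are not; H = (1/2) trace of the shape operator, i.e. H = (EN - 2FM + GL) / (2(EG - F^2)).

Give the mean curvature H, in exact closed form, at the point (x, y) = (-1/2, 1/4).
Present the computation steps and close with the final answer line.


z_x = -1/6, z_y = -1/12, z_xx = 1/3, z_xy = -2/3, z_yy = -2
E = 37/36, F = 1/72, G = 145/144; answer radicand W^2 = 149/144
unnormalised second-form numerators: l = 1/3, m = -2/3, n = -2; L = l/sqrt(149/144), and similarly M = m/sqrt(W^2), N = n/sqrt(W^2)
H = (E*n - 2*F*m + G*l) / (2*(EG - F^2)*sqrt(W^2)); E*n - 2*F*m + G*l = -245/144, EG - F^2 = 149/144, so H = (-245/298)/sqrt(149/144)

Answer: H = -1470*sqrt(149)/22201


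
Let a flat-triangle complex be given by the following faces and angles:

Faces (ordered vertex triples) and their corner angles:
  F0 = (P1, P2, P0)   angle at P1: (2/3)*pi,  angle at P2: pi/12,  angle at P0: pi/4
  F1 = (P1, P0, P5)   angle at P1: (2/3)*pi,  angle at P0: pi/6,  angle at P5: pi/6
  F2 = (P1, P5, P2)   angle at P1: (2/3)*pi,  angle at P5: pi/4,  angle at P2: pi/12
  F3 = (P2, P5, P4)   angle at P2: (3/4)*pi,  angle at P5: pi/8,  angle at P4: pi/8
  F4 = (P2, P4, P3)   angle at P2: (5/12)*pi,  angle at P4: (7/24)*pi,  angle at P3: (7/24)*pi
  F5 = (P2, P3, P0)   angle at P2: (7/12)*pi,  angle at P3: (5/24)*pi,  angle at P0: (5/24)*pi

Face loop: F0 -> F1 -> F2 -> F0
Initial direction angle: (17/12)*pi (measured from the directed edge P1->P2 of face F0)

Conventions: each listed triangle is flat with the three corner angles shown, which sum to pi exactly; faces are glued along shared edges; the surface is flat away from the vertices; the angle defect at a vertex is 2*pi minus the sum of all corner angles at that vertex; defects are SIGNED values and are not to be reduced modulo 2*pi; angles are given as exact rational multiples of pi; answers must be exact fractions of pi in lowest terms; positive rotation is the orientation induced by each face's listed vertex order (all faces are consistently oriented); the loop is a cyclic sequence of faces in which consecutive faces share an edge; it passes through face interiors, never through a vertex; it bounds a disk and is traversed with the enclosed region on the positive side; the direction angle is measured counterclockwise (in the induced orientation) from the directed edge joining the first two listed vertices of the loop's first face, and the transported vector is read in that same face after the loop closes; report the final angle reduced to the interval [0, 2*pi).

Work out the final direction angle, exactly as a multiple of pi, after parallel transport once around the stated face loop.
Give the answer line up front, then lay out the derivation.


Answer: final direction angle = (17/12)*pi

enclosed vertex P1: corner angles sum to 2*pi, defect = 2*pi - 2*pi = 0
the rotation equals the total enclosed defect, so the final angle is initial + defects (mod 2*pi)
final angle = (17/12)*pi + 0 = (17/12)*pi (mod 2*pi)


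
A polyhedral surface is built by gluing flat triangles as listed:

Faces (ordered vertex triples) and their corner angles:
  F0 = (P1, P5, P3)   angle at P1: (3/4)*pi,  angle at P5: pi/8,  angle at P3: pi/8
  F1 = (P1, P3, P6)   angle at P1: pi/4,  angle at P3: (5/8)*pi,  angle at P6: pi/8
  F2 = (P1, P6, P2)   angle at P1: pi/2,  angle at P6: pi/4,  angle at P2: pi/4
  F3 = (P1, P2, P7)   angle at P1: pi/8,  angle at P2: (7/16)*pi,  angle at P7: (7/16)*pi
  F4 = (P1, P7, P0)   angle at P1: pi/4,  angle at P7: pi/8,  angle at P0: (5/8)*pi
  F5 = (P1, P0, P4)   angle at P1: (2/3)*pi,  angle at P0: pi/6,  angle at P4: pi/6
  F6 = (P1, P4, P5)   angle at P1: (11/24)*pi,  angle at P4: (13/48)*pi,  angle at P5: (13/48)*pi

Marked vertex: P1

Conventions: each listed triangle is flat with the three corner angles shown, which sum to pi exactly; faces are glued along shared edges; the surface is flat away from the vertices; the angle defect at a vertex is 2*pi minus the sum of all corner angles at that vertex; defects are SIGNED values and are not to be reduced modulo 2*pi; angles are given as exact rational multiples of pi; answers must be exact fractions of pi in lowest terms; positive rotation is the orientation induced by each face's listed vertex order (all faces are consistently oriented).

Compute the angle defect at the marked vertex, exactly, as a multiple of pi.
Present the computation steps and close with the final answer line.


Sum of corner angles at P1: 3*pi
defect = 2*pi - 3*pi

Answer: defect(P1) = -pi


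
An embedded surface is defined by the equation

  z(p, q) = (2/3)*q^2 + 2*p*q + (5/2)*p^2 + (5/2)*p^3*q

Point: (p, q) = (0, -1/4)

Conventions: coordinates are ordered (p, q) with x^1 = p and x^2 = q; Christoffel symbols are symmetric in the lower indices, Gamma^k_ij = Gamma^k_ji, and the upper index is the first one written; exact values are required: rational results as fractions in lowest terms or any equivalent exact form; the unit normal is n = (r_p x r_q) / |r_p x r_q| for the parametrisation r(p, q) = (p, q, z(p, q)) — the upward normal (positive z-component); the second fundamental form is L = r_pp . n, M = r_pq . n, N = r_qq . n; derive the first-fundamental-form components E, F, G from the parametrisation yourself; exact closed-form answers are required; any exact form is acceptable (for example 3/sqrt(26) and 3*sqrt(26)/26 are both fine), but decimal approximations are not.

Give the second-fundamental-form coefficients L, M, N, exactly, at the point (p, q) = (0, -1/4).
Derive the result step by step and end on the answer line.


z_p = -1/2, z_q = -1/3, z_pp = 5, z_pq = 2, z_qq = 4/3
E = 5/4, F = 1/6, G = 10/9; answer radicand W^2 = 49/36
unnormalised second-form numerators: l = 5, m = 2, n = 4/3; L = l/sqrt(49/36), and similarly M = m/sqrt(W^2), N = n/sqrt(W^2)

Answer: L = 30/7, M = 12/7, N = 8/7


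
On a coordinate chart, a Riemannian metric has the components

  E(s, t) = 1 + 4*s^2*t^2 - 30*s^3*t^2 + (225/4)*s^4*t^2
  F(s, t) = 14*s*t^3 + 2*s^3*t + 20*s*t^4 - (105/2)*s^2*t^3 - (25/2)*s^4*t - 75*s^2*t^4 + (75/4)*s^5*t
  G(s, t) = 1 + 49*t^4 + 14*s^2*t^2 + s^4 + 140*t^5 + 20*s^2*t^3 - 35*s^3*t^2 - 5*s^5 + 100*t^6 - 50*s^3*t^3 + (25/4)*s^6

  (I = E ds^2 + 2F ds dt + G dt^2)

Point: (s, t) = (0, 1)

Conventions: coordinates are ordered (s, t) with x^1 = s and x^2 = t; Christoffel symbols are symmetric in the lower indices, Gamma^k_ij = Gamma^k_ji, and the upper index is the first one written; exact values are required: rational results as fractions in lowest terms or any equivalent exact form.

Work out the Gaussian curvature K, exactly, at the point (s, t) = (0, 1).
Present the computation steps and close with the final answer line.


E = 1, F = 0, G = 290, EG - F^2 = 290 at the point
E_s = 0, E_t = 0, F_s = 34, F_t = 0, G_s = 0, G_t = 1496
E_tt = 0, F_st = 122, G_ss = 68
K follows from Brioschi's formula, (det M1 - det M2)/(EG - F^2)^2.
M1 = [[-E_tt/2 + F_st - G_ss/2, E_s/2, F_s - E_t/2], [F_t - G_s/2, E, F], [G_t/2, F, G]] = [[88, 0, 34], [0, 1, 0], [748, 0, 290]]; det M1 = 88
M2 = [[0, E_t/2, G_s/2], [E_t/2, E, F], [G_s/2, F, G]] = [[0, 0, 0], [0, 1, 0], [0, 0, 290]]; det M2 = 0
det M1 - det M2 = 88; K = 88 / (290)^2 = 22/21025

Answer: K = 22/21025


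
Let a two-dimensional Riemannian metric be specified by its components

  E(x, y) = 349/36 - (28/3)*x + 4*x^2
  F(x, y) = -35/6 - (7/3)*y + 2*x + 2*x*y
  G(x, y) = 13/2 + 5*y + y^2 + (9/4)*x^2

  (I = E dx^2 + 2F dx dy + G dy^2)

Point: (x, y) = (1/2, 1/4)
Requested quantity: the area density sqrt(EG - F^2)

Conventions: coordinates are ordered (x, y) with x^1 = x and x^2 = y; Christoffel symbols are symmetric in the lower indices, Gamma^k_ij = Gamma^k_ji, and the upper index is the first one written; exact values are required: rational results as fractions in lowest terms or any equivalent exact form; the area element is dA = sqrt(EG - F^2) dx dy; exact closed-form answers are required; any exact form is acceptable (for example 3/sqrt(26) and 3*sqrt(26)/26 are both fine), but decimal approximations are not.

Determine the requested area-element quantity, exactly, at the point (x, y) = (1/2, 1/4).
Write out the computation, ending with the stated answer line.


E = 217/36, F = -31/6, G = 67/8; EG - F^2 = 6851/288

Answer: sqrt(EG - F^2) = sqrt(13702)/24


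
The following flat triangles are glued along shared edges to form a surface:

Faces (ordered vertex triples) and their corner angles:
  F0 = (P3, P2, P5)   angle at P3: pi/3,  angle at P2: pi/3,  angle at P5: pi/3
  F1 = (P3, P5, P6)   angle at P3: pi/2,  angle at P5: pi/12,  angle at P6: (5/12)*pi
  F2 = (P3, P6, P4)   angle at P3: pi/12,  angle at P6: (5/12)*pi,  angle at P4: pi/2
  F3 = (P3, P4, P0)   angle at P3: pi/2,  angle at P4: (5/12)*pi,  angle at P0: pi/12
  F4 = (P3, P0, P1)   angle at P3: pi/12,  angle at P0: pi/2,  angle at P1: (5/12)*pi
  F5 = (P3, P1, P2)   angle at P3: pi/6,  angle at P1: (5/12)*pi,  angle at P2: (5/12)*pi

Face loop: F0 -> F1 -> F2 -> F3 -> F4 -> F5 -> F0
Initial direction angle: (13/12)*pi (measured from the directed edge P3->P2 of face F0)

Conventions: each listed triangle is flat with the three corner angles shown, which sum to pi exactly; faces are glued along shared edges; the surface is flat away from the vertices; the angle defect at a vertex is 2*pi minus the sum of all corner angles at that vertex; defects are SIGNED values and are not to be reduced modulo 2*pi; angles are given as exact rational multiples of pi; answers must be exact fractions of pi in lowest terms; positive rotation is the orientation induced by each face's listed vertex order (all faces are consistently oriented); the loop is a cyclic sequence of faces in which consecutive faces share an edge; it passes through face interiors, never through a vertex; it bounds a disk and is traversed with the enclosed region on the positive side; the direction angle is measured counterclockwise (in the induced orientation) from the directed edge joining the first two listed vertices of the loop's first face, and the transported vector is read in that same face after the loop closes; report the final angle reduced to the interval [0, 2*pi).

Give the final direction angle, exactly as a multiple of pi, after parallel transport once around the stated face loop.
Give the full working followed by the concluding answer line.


enclosed vertex P3: corner angles sum to (5/3)*pi, defect = 2*pi - (5/3)*pi = pi/3
transport around the loop rotates by the sum of enclosed defects; add to the initial angle mod 2*pi
final angle = (13/12)*pi + pi/3 = (17/12)*pi (mod 2*pi)

Answer: final direction angle = (17/12)*pi


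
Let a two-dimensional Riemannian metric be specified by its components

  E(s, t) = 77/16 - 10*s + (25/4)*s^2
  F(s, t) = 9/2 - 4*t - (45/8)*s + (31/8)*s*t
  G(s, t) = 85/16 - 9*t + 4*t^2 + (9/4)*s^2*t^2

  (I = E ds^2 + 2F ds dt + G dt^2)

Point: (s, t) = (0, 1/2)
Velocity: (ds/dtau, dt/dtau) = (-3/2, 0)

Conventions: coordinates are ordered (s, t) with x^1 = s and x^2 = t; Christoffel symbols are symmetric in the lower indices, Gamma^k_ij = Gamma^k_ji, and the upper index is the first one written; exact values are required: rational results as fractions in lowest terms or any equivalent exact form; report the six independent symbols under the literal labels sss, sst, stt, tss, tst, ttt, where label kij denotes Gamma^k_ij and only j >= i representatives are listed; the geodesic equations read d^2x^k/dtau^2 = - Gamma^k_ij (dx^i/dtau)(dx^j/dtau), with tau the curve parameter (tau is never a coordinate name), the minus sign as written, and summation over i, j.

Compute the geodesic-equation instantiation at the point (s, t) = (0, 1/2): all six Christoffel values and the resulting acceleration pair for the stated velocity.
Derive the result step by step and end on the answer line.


E = 77/16, F = 5/2, G = 29/16 at the point
E_s = -10, E_t = 0, F_s = -59/16, F_t = -4, G_s = 0, G_t = -5
EG - F^2 = 633/256;  g^inv = (256/633) * [[29/16, -5/2], [-5/2, 77/16]]
first-kind symbols [ij,l] = (1/2)(d_i g_jl + d_j g_il - d_l g_ij): [ss,s] = E_s/2 = -5, [ss,t] = F_s - E_t/2 = -59/16, [st,s] = E_t/2 = 0, [st,t] = G_s/2 = 0, [tt,s] = F_t - G_s/2 = -4, [tt,t] = G_t/2 = -5/2
Gamma^s_ij = (G*[ij,s] - F*[ij,t])/(EG - F^2), Gamma^t_ij = (E*[ij,t] - F*[ij,s])/(EG - F^2)
Gamma_sss = 40/633, Gamma_sst = 0, Gamma_stt = -256/633, Gamma_tss = -1343/633, Gamma_tst = 0, Gamma_ttt = -520/633
d^2s/dtau^2 = -(Gamma_sss*(-3/2)^2 + 2*Gamma_sst*(-3/2)*(0) + Gamma_stt*(0)^2) = -30/211
d^2t/dtau^2 = -(Gamma_tss*(-3/2)^2 + 2*Gamma_tst*(-3/2)*(0) + Gamma_ttt*(0)^2) = 4029/844

Answer: Gamma_sss = 40/633, Gamma_sst = 0, Gamma_stt = -256/633, Gamma_tss = -1343/633, Gamma_tst = 0, Gamma_ttt = -520/633; accelerations (d^2s/dtau^2, d^2t/dtau^2) = (-30/211, 4029/844)
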